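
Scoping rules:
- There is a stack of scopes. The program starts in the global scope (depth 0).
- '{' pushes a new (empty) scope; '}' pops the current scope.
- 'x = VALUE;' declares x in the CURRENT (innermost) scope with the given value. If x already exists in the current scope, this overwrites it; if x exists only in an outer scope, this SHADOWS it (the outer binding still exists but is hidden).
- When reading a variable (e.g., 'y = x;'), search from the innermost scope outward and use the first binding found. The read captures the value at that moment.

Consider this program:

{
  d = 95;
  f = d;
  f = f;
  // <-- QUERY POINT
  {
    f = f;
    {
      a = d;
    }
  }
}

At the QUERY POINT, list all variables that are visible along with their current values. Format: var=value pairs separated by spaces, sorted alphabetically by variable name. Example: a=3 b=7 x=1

Step 1: enter scope (depth=1)
Step 2: declare d=95 at depth 1
Step 3: declare f=(read d)=95 at depth 1
Step 4: declare f=(read f)=95 at depth 1
Visible at query point: d=95 f=95

Answer: d=95 f=95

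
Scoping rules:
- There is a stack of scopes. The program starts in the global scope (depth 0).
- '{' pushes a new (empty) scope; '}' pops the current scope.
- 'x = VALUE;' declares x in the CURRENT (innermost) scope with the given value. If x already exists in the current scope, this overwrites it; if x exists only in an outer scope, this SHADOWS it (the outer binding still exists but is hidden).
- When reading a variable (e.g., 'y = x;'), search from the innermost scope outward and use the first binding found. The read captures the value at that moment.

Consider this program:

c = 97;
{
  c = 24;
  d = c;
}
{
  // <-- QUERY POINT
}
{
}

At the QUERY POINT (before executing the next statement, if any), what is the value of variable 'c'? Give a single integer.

Step 1: declare c=97 at depth 0
Step 2: enter scope (depth=1)
Step 3: declare c=24 at depth 1
Step 4: declare d=(read c)=24 at depth 1
Step 5: exit scope (depth=0)
Step 6: enter scope (depth=1)
Visible at query point: c=97

Answer: 97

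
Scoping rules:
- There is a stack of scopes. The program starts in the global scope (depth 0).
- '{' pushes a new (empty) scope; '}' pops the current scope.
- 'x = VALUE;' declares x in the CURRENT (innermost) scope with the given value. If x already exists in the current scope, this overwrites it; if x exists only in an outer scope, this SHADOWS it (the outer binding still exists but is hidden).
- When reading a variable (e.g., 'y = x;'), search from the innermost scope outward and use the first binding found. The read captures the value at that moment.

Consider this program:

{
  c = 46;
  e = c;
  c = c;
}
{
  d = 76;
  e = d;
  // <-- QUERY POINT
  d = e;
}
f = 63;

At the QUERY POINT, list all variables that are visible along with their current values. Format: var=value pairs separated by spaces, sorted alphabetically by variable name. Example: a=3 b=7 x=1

Step 1: enter scope (depth=1)
Step 2: declare c=46 at depth 1
Step 3: declare e=(read c)=46 at depth 1
Step 4: declare c=(read c)=46 at depth 1
Step 5: exit scope (depth=0)
Step 6: enter scope (depth=1)
Step 7: declare d=76 at depth 1
Step 8: declare e=(read d)=76 at depth 1
Visible at query point: d=76 e=76

Answer: d=76 e=76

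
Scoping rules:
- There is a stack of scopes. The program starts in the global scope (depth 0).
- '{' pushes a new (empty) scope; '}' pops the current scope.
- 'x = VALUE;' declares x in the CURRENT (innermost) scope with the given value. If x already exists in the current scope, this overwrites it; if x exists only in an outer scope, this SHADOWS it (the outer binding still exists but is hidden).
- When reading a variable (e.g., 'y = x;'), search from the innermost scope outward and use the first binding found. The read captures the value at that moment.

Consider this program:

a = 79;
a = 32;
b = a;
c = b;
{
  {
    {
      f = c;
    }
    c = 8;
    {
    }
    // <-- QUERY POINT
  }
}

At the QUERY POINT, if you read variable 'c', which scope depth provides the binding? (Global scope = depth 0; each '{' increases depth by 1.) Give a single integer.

Step 1: declare a=79 at depth 0
Step 2: declare a=32 at depth 0
Step 3: declare b=(read a)=32 at depth 0
Step 4: declare c=(read b)=32 at depth 0
Step 5: enter scope (depth=1)
Step 6: enter scope (depth=2)
Step 7: enter scope (depth=3)
Step 8: declare f=(read c)=32 at depth 3
Step 9: exit scope (depth=2)
Step 10: declare c=8 at depth 2
Step 11: enter scope (depth=3)
Step 12: exit scope (depth=2)
Visible at query point: a=32 b=32 c=8

Answer: 2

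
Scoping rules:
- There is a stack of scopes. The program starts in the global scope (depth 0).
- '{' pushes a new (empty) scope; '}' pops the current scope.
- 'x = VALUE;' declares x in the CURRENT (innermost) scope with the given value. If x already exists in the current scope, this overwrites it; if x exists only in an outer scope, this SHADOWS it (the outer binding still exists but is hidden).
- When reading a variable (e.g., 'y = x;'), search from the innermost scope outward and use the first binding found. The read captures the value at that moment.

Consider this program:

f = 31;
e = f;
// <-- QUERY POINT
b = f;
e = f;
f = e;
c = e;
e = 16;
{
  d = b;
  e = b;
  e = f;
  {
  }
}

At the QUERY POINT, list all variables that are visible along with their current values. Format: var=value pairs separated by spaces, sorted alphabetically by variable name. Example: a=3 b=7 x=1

Answer: e=31 f=31

Derivation:
Step 1: declare f=31 at depth 0
Step 2: declare e=(read f)=31 at depth 0
Visible at query point: e=31 f=31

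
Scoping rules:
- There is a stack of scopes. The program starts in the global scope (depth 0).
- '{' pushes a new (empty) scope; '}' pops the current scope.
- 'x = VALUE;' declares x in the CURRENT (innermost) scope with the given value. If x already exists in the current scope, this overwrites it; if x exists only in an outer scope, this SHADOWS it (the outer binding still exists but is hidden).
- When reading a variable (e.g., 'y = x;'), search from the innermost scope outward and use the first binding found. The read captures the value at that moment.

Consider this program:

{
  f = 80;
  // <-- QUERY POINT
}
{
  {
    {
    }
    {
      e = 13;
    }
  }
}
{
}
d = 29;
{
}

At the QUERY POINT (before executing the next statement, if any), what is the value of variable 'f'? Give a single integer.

Answer: 80

Derivation:
Step 1: enter scope (depth=1)
Step 2: declare f=80 at depth 1
Visible at query point: f=80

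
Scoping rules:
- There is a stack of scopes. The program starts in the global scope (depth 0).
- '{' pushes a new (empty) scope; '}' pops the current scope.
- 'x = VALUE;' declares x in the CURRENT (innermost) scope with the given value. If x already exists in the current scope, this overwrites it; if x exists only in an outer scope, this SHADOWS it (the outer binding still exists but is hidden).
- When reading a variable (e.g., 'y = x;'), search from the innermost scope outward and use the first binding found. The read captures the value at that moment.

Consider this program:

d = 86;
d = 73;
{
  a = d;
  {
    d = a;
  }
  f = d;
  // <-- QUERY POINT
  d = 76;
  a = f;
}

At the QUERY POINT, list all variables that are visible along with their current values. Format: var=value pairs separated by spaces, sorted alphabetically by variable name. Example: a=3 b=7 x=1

Step 1: declare d=86 at depth 0
Step 2: declare d=73 at depth 0
Step 3: enter scope (depth=1)
Step 4: declare a=(read d)=73 at depth 1
Step 5: enter scope (depth=2)
Step 6: declare d=(read a)=73 at depth 2
Step 7: exit scope (depth=1)
Step 8: declare f=(read d)=73 at depth 1
Visible at query point: a=73 d=73 f=73

Answer: a=73 d=73 f=73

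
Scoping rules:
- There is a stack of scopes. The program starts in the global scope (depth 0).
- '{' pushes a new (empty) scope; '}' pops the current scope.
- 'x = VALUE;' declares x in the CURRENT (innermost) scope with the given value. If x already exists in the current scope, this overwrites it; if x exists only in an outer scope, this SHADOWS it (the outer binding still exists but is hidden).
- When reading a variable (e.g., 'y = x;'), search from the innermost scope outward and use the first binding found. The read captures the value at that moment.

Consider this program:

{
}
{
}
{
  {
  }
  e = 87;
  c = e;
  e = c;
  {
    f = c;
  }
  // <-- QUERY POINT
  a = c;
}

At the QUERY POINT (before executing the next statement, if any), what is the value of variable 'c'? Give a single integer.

Step 1: enter scope (depth=1)
Step 2: exit scope (depth=0)
Step 3: enter scope (depth=1)
Step 4: exit scope (depth=0)
Step 5: enter scope (depth=1)
Step 6: enter scope (depth=2)
Step 7: exit scope (depth=1)
Step 8: declare e=87 at depth 1
Step 9: declare c=(read e)=87 at depth 1
Step 10: declare e=(read c)=87 at depth 1
Step 11: enter scope (depth=2)
Step 12: declare f=(read c)=87 at depth 2
Step 13: exit scope (depth=1)
Visible at query point: c=87 e=87

Answer: 87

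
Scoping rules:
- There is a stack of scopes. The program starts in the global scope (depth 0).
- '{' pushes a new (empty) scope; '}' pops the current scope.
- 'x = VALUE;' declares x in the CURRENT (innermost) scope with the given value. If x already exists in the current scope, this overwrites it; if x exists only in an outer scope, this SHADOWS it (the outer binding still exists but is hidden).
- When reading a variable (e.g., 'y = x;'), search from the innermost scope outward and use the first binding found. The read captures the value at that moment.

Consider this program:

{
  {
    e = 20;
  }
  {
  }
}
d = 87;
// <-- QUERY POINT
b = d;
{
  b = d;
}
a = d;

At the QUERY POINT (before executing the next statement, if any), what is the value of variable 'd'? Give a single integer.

Step 1: enter scope (depth=1)
Step 2: enter scope (depth=2)
Step 3: declare e=20 at depth 2
Step 4: exit scope (depth=1)
Step 5: enter scope (depth=2)
Step 6: exit scope (depth=1)
Step 7: exit scope (depth=0)
Step 8: declare d=87 at depth 0
Visible at query point: d=87

Answer: 87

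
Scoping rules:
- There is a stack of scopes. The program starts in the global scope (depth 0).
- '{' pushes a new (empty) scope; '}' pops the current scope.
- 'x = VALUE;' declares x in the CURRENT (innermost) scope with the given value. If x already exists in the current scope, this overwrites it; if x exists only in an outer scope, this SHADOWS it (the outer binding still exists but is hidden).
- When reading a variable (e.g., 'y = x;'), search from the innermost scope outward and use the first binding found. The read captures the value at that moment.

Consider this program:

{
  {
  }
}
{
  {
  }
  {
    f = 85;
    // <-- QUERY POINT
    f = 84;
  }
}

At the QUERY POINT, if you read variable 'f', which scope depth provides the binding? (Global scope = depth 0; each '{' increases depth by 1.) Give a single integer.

Step 1: enter scope (depth=1)
Step 2: enter scope (depth=2)
Step 3: exit scope (depth=1)
Step 4: exit scope (depth=0)
Step 5: enter scope (depth=1)
Step 6: enter scope (depth=2)
Step 7: exit scope (depth=1)
Step 8: enter scope (depth=2)
Step 9: declare f=85 at depth 2
Visible at query point: f=85

Answer: 2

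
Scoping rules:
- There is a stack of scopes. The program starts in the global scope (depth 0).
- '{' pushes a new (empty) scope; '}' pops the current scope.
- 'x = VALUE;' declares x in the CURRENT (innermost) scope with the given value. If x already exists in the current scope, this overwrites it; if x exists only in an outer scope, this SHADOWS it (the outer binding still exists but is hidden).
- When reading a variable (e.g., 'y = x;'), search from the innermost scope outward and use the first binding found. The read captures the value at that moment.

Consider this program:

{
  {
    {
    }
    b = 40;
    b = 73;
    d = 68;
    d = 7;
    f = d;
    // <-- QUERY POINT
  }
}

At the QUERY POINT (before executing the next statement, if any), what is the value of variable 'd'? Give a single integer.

Answer: 7

Derivation:
Step 1: enter scope (depth=1)
Step 2: enter scope (depth=2)
Step 3: enter scope (depth=3)
Step 4: exit scope (depth=2)
Step 5: declare b=40 at depth 2
Step 6: declare b=73 at depth 2
Step 7: declare d=68 at depth 2
Step 8: declare d=7 at depth 2
Step 9: declare f=(read d)=7 at depth 2
Visible at query point: b=73 d=7 f=7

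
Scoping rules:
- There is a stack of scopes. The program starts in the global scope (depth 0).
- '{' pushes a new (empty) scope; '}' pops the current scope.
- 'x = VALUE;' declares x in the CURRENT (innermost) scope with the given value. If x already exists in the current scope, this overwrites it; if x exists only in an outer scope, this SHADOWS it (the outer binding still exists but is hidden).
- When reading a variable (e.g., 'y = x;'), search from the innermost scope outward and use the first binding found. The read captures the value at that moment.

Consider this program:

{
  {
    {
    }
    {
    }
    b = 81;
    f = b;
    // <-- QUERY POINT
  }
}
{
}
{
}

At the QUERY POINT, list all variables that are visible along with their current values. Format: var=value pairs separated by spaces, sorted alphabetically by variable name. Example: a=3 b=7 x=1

Answer: b=81 f=81

Derivation:
Step 1: enter scope (depth=1)
Step 2: enter scope (depth=2)
Step 3: enter scope (depth=3)
Step 4: exit scope (depth=2)
Step 5: enter scope (depth=3)
Step 6: exit scope (depth=2)
Step 7: declare b=81 at depth 2
Step 8: declare f=(read b)=81 at depth 2
Visible at query point: b=81 f=81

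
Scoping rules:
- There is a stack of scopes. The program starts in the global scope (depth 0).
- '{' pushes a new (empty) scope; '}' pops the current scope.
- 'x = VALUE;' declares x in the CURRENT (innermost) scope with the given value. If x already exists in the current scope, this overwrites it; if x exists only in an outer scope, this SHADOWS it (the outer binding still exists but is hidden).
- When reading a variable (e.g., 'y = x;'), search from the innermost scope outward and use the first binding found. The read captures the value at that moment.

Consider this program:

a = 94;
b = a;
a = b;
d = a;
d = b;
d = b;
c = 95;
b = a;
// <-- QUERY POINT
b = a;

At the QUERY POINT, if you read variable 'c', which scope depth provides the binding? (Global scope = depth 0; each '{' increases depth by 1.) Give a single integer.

Answer: 0

Derivation:
Step 1: declare a=94 at depth 0
Step 2: declare b=(read a)=94 at depth 0
Step 3: declare a=(read b)=94 at depth 0
Step 4: declare d=(read a)=94 at depth 0
Step 5: declare d=(read b)=94 at depth 0
Step 6: declare d=(read b)=94 at depth 0
Step 7: declare c=95 at depth 0
Step 8: declare b=(read a)=94 at depth 0
Visible at query point: a=94 b=94 c=95 d=94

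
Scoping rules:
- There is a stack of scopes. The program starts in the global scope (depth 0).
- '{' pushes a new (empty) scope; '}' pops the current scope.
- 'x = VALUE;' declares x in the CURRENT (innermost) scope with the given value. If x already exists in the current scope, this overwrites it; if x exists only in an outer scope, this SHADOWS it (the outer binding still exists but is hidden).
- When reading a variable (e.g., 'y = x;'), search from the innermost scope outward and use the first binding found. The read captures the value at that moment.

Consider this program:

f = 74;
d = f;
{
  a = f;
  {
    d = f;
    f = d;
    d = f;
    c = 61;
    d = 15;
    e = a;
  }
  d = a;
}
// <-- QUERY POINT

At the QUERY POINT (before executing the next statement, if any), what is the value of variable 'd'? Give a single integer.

Step 1: declare f=74 at depth 0
Step 2: declare d=(read f)=74 at depth 0
Step 3: enter scope (depth=1)
Step 4: declare a=(read f)=74 at depth 1
Step 5: enter scope (depth=2)
Step 6: declare d=(read f)=74 at depth 2
Step 7: declare f=(read d)=74 at depth 2
Step 8: declare d=(read f)=74 at depth 2
Step 9: declare c=61 at depth 2
Step 10: declare d=15 at depth 2
Step 11: declare e=(read a)=74 at depth 2
Step 12: exit scope (depth=1)
Step 13: declare d=(read a)=74 at depth 1
Step 14: exit scope (depth=0)
Visible at query point: d=74 f=74

Answer: 74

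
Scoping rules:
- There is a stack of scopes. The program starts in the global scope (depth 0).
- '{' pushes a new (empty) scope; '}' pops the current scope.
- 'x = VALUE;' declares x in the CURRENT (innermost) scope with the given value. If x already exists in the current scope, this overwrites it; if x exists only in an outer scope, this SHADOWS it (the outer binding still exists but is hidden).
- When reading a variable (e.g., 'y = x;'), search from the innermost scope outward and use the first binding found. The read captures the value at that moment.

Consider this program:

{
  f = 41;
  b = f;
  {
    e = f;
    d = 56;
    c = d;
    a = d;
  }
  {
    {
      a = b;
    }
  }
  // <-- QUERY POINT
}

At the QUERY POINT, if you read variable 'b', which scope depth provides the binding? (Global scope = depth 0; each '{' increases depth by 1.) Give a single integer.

Answer: 1

Derivation:
Step 1: enter scope (depth=1)
Step 2: declare f=41 at depth 1
Step 3: declare b=(read f)=41 at depth 1
Step 4: enter scope (depth=2)
Step 5: declare e=(read f)=41 at depth 2
Step 6: declare d=56 at depth 2
Step 7: declare c=(read d)=56 at depth 2
Step 8: declare a=(read d)=56 at depth 2
Step 9: exit scope (depth=1)
Step 10: enter scope (depth=2)
Step 11: enter scope (depth=3)
Step 12: declare a=(read b)=41 at depth 3
Step 13: exit scope (depth=2)
Step 14: exit scope (depth=1)
Visible at query point: b=41 f=41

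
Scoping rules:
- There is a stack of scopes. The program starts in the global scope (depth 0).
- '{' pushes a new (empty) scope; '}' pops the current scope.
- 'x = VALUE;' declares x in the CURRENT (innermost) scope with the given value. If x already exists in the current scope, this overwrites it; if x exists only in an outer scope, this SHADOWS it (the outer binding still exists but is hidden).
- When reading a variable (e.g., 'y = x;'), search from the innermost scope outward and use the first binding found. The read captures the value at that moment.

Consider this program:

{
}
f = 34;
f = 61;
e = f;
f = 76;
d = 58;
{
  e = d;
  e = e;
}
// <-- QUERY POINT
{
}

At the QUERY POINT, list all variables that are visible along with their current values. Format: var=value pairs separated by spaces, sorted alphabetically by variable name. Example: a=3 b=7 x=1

Step 1: enter scope (depth=1)
Step 2: exit scope (depth=0)
Step 3: declare f=34 at depth 0
Step 4: declare f=61 at depth 0
Step 5: declare e=(read f)=61 at depth 0
Step 6: declare f=76 at depth 0
Step 7: declare d=58 at depth 0
Step 8: enter scope (depth=1)
Step 9: declare e=(read d)=58 at depth 1
Step 10: declare e=(read e)=58 at depth 1
Step 11: exit scope (depth=0)
Visible at query point: d=58 e=61 f=76

Answer: d=58 e=61 f=76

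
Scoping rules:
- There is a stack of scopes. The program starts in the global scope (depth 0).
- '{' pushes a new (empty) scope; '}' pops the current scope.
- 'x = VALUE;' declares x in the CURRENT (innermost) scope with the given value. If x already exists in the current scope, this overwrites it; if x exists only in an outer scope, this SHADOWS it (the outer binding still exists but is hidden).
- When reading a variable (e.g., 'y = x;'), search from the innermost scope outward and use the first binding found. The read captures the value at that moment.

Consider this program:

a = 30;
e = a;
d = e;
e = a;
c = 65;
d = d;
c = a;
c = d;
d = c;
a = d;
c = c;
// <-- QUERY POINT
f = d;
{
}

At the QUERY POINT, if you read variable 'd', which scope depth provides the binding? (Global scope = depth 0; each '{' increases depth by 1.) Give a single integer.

Step 1: declare a=30 at depth 0
Step 2: declare e=(read a)=30 at depth 0
Step 3: declare d=(read e)=30 at depth 0
Step 4: declare e=(read a)=30 at depth 0
Step 5: declare c=65 at depth 0
Step 6: declare d=(read d)=30 at depth 0
Step 7: declare c=(read a)=30 at depth 0
Step 8: declare c=(read d)=30 at depth 0
Step 9: declare d=(read c)=30 at depth 0
Step 10: declare a=(read d)=30 at depth 0
Step 11: declare c=(read c)=30 at depth 0
Visible at query point: a=30 c=30 d=30 e=30

Answer: 0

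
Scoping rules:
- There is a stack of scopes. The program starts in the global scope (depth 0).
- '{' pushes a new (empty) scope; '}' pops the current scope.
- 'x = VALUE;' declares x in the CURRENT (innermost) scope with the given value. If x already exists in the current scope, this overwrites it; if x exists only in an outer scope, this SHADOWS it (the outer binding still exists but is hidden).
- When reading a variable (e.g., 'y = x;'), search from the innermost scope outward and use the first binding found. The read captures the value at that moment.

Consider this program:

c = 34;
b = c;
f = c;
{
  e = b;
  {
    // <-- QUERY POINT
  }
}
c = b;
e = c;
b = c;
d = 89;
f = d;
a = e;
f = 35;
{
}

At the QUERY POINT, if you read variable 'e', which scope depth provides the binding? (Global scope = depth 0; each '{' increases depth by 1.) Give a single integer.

Step 1: declare c=34 at depth 0
Step 2: declare b=(read c)=34 at depth 0
Step 3: declare f=(read c)=34 at depth 0
Step 4: enter scope (depth=1)
Step 5: declare e=(read b)=34 at depth 1
Step 6: enter scope (depth=2)
Visible at query point: b=34 c=34 e=34 f=34

Answer: 1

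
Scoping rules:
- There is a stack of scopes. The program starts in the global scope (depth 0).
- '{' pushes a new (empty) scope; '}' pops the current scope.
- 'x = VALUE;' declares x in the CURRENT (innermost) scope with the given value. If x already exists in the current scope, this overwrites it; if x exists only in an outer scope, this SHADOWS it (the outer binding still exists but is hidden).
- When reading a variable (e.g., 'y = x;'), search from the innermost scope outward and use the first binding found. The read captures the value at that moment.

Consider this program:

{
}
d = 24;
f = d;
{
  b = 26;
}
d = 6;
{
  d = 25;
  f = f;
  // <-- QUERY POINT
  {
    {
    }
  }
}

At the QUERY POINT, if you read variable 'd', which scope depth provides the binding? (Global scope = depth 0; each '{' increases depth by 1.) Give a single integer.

Step 1: enter scope (depth=1)
Step 2: exit scope (depth=0)
Step 3: declare d=24 at depth 0
Step 4: declare f=(read d)=24 at depth 0
Step 5: enter scope (depth=1)
Step 6: declare b=26 at depth 1
Step 7: exit scope (depth=0)
Step 8: declare d=6 at depth 0
Step 9: enter scope (depth=1)
Step 10: declare d=25 at depth 1
Step 11: declare f=(read f)=24 at depth 1
Visible at query point: d=25 f=24

Answer: 1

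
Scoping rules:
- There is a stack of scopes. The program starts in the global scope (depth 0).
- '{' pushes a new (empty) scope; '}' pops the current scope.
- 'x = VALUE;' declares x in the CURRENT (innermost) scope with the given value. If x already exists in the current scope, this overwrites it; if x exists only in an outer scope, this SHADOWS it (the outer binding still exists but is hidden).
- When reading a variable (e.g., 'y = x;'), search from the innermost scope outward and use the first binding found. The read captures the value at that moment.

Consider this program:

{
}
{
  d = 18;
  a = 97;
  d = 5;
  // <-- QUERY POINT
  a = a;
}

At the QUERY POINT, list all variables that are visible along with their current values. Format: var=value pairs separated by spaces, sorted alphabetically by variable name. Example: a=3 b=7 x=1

Step 1: enter scope (depth=1)
Step 2: exit scope (depth=0)
Step 3: enter scope (depth=1)
Step 4: declare d=18 at depth 1
Step 5: declare a=97 at depth 1
Step 6: declare d=5 at depth 1
Visible at query point: a=97 d=5

Answer: a=97 d=5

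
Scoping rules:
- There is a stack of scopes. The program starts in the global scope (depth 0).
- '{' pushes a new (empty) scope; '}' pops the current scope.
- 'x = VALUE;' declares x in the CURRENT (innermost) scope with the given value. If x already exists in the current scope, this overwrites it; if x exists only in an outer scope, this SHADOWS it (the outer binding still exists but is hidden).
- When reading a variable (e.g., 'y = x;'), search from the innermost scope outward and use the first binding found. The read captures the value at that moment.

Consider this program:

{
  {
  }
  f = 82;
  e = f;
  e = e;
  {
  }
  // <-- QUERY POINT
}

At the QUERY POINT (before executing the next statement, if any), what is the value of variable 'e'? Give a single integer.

Answer: 82

Derivation:
Step 1: enter scope (depth=1)
Step 2: enter scope (depth=2)
Step 3: exit scope (depth=1)
Step 4: declare f=82 at depth 1
Step 5: declare e=(read f)=82 at depth 1
Step 6: declare e=(read e)=82 at depth 1
Step 7: enter scope (depth=2)
Step 8: exit scope (depth=1)
Visible at query point: e=82 f=82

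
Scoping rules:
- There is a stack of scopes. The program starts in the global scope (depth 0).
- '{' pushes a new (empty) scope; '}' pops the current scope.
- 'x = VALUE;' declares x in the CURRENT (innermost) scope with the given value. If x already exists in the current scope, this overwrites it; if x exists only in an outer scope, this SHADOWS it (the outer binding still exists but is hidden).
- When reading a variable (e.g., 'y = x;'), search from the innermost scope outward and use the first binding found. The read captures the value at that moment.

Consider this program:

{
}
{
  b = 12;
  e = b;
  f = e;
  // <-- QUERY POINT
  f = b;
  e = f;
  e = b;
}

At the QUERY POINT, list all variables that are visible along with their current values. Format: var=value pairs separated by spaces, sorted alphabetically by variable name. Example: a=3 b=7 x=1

Step 1: enter scope (depth=1)
Step 2: exit scope (depth=0)
Step 3: enter scope (depth=1)
Step 4: declare b=12 at depth 1
Step 5: declare e=(read b)=12 at depth 1
Step 6: declare f=(read e)=12 at depth 1
Visible at query point: b=12 e=12 f=12

Answer: b=12 e=12 f=12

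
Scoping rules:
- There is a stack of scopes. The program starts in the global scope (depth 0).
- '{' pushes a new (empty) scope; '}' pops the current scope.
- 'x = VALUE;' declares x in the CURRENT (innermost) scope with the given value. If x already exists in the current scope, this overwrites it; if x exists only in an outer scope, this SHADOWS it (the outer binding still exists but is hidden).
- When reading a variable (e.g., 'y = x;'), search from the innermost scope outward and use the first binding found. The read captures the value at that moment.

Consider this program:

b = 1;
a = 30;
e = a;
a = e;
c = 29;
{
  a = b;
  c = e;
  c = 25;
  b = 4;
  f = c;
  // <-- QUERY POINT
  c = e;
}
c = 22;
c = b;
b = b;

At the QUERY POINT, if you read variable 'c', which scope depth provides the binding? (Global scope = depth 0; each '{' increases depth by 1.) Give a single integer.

Answer: 1

Derivation:
Step 1: declare b=1 at depth 0
Step 2: declare a=30 at depth 0
Step 3: declare e=(read a)=30 at depth 0
Step 4: declare a=(read e)=30 at depth 0
Step 5: declare c=29 at depth 0
Step 6: enter scope (depth=1)
Step 7: declare a=(read b)=1 at depth 1
Step 8: declare c=(read e)=30 at depth 1
Step 9: declare c=25 at depth 1
Step 10: declare b=4 at depth 1
Step 11: declare f=(read c)=25 at depth 1
Visible at query point: a=1 b=4 c=25 e=30 f=25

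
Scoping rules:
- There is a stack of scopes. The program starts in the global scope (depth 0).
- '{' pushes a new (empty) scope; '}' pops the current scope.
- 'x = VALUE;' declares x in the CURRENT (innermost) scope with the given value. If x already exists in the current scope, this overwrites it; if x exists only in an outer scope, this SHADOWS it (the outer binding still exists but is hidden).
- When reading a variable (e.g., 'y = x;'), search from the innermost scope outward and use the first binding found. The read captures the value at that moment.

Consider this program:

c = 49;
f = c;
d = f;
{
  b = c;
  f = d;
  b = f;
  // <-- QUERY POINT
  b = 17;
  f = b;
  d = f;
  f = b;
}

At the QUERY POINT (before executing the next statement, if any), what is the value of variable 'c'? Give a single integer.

Answer: 49

Derivation:
Step 1: declare c=49 at depth 0
Step 2: declare f=(read c)=49 at depth 0
Step 3: declare d=(read f)=49 at depth 0
Step 4: enter scope (depth=1)
Step 5: declare b=(read c)=49 at depth 1
Step 6: declare f=(read d)=49 at depth 1
Step 7: declare b=(read f)=49 at depth 1
Visible at query point: b=49 c=49 d=49 f=49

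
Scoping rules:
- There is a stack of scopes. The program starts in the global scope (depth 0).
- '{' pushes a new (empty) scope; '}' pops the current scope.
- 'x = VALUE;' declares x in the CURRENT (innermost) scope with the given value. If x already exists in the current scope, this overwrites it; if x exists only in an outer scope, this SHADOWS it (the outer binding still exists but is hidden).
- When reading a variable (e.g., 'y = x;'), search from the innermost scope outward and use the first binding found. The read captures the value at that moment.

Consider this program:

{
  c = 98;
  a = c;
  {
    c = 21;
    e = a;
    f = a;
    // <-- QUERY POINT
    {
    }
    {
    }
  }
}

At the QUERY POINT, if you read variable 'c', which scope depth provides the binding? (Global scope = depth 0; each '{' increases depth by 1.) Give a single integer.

Step 1: enter scope (depth=1)
Step 2: declare c=98 at depth 1
Step 3: declare a=(read c)=98 at depth 1
Step 4: enter scope (depth=2)
Step 5: declare c=21 at depth 2
Step 6: declare e=(read a)=98 at depth 2
Step 7: declare f=(read a)=98 at depth 2
Visible at query point: a=98 c=21 e=98 f=98

Answer: 2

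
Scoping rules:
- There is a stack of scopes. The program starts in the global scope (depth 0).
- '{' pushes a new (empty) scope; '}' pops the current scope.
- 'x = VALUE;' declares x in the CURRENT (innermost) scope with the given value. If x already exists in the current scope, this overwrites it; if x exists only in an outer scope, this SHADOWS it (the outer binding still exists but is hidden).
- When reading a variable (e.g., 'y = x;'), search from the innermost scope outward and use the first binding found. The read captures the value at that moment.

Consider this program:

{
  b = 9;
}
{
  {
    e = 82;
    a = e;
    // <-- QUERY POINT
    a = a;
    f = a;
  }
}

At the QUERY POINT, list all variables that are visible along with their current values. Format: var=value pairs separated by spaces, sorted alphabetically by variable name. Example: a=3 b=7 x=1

Answer: a=82 e=82

Derivation:
Step 1: enter scope (depth=1)
Step 2: declare b=9 at depth 1
Step 3: exit scope (depth=0)
Step 4: enter scope (depth=1)
Step 5: enter scope (depth=2)
Step 6: declare e=82 at depth 2
Step 7: declare a=(read e)=82 at depth 2
Visible at query point: a=82 e=82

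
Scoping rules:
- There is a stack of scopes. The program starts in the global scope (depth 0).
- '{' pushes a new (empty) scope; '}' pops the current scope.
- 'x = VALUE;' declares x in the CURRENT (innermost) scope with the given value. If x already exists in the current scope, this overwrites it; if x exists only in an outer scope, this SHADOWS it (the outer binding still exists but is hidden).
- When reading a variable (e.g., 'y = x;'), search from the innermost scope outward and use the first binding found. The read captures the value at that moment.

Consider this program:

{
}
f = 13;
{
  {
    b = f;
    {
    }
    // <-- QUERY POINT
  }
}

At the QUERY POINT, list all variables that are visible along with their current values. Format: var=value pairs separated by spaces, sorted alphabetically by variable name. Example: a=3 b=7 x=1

Step 1: enter scope (depth=1)
Step 2: exit scope (depth=0)
Step 3: declare f=13 at depth 0
Step 4: enter scope (depth=1)
Step 5: enter scope (depth=2)
Step 6: declare b=(read f)=13 at depth 2
Step 7: enter scope (depth=3)
Step 8: exit scope (depth=2)
Visible at query point: b=13 f=13

Answer: b=13 f=13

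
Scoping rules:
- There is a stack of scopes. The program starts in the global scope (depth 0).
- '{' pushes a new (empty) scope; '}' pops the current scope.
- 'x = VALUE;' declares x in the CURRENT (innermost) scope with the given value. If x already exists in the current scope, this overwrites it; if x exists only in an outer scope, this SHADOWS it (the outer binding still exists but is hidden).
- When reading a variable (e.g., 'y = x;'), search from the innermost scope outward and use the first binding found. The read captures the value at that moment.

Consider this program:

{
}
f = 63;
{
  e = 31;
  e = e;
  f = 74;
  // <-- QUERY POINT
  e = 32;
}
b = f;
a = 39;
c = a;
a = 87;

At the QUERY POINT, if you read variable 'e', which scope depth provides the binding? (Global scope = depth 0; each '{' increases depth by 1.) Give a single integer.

Step 1: enter scope (depth=1)
Step 2: exit scope (depth=0)
Step 3: declare f=63 at depth 0
Step 4: enter scope (depth=1)
Step 5: declare e=31 at depth 1
Step 6: declare e=(read e)=31 at depth 1
Step 7: declare f=74 at depth 1
Visible at query point: e=31 f=74

Answer: 1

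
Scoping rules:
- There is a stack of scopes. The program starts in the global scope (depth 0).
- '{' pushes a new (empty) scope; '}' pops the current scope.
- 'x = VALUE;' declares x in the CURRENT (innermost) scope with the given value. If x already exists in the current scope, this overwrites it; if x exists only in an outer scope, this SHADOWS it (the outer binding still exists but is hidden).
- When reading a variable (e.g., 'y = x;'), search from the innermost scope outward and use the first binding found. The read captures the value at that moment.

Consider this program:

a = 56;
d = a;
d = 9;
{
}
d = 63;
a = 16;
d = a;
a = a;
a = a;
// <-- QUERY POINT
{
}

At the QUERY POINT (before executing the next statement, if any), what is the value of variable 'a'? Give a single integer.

Step 1: declare a=56 at depth 0
Step 2: declare d=(read a)=56 at depth 0
Step 3: declare d=9 at depth 0
Step 4: enter scope (depth=1)
Step 5: exit scope (depth=0)
Step 6: declare d=63 at depth 0
Step 7: declare a=16 at depth 0
Step 8: declare d=(read a)=16 at depth 0
Step 9: declare a=(read a)=16 at depth 0
Step 10: declare a=(read a)=16 at depth 0
Visible at query point: a=16 d=16

Answer: 16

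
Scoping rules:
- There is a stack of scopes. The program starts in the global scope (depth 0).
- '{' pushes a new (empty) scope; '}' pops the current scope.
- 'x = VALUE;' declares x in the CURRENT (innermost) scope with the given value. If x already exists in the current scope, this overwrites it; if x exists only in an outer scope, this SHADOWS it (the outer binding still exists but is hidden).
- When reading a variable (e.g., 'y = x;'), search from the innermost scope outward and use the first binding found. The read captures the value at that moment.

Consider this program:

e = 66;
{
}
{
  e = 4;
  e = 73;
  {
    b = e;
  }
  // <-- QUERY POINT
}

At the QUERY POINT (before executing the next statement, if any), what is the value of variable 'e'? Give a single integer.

Step 1: declare e=66 at depth 0
Step 2: enter scope (depth=1)
Step 3: exit scope (depth=0)
Step 4: enter scope (depth=1)
Step 5: declare e=4 at depth 1
Step 6: declare e=73 at depth 1
Step 7: enter scope (depth=2)
Step 8: declare b=(read e)=73 at depth 2
Step 9: exit scope (depth=1)
Visible at query point: e=73

Answer: 73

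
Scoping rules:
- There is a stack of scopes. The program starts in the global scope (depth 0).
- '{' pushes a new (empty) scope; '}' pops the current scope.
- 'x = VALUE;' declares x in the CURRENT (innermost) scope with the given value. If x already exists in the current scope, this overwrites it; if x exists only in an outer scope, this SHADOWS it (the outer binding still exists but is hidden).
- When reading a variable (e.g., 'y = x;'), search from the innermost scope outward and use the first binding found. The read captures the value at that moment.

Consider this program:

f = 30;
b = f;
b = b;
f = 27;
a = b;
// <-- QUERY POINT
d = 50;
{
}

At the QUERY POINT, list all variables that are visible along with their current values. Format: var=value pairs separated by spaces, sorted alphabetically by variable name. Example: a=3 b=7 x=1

Step 1: declare f=30 at depth 0
Step 2: declare b=(read f)=30 at depth 0
Step 3: declare b=(read b)=30 at depth 0
Step 4: declare f=27 at depth 0
Step 5: declare a=(read b)=30 at depth 0
Visible at query point: a=30 b=30 f=27

Answer: a=30 b=30 f=27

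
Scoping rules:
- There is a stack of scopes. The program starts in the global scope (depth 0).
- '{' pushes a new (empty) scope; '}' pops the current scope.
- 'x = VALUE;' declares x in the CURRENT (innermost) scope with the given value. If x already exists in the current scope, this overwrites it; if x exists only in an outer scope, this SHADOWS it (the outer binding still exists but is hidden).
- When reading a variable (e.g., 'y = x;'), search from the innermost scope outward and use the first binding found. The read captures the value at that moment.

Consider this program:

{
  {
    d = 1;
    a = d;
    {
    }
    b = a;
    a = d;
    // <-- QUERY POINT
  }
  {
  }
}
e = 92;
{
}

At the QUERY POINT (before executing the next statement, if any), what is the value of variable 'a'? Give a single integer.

Answer: 1

Derivation:
Step 1: enter scope (depth=1)
Step 2: enter scope (depth=2)
Step 3: declare d=1 at depth 2
Step 4: declare a=(read d)=1 at depth 2
Step 5: enter scope (depth=3)
Step 6: exit scope (depth=2)
Step 7: declare b=(read a)=1 at depth 2
Step 8: declare a=(read d)=1 at depth 2
Visible at query point: a=1 b=1 d=1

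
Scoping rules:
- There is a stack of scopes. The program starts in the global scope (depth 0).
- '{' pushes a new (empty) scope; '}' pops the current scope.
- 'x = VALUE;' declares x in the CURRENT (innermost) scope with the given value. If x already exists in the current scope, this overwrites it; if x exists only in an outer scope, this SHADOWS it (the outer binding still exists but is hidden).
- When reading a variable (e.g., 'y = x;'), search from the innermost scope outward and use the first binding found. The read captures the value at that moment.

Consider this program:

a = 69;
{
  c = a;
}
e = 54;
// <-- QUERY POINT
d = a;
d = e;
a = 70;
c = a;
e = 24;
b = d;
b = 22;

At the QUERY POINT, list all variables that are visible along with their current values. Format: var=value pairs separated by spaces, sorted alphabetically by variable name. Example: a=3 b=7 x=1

Step 1: declare a=69 at depth 0
Step 2: enter scope (depth=1)
Step 3: declare c=(read a)=69 at depth 1
Step 4: exit scope (depth=0)
Step 5: declare e=54 at depth 0
Visible at query point: a=69 e=54

Answer: a=69 e=54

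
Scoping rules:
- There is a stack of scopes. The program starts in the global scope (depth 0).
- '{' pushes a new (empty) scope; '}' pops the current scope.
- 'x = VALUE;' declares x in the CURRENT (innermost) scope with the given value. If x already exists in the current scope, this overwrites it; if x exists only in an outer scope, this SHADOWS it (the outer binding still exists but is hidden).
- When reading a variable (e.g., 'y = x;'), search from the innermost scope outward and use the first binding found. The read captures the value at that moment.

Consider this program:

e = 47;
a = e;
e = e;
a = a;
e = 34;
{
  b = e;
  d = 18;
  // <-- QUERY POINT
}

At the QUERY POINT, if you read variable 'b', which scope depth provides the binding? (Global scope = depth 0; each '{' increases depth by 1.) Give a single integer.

Step 1: declare e=47 at depth 0
Step 2: declare a=(read e)=47 at depth 0
Step 3: declare e=(read e)=47 at depth 0
Step 4: declare a=(read a)=47 at depth 0
Step 5: declare e=34 at depth 0
Step 6: enter scope (depth=1)
Step 7: declare b=(read e)=34 at depth 1
Step 8: declare d=18 at depth 1
Visible at query point: a=47 b=34 d=18 e=34

Answer: 1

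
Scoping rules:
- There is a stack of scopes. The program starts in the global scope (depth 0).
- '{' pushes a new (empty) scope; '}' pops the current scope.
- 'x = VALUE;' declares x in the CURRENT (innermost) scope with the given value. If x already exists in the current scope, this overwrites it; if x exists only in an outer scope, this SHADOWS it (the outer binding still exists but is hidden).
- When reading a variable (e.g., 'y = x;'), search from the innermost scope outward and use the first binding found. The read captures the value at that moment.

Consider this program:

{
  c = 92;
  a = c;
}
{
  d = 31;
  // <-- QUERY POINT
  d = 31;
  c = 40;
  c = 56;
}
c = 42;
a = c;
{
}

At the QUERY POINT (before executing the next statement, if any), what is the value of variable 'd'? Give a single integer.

Answer: 31

Derivation:
Step 1: enter scope (depth=1)
Step 2: declare c=92 at depth 1
Step 3: declare a=(read c)=92 at depth 1
Step 4: exit scope (depth=0)
Step 5: enter scope (depth=1)
Step 6: declare d=31 at depth 1
Visible at query point: d=31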